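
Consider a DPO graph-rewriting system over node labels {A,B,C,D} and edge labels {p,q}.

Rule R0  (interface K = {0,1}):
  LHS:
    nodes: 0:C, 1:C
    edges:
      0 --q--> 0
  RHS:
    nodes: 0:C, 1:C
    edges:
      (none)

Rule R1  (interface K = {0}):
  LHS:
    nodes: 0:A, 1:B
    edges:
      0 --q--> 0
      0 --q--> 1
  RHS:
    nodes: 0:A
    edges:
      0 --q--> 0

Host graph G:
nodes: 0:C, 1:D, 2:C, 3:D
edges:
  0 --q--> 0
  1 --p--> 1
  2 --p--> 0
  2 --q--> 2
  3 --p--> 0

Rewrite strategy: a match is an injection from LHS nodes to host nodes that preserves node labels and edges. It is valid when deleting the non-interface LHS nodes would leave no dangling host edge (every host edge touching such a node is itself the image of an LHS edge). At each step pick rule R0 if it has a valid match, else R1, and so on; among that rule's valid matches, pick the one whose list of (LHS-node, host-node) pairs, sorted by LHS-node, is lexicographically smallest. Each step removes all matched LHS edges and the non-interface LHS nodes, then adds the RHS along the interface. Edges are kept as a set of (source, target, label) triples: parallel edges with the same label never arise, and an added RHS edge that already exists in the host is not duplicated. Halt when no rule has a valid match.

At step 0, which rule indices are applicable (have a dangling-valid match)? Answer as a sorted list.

Answer: [R0]

Steps:
R0: 2 valid matches — {0↦0, 1↦2}, {0↦2, 1↦0}
R1: no valid match — LHS pattern not found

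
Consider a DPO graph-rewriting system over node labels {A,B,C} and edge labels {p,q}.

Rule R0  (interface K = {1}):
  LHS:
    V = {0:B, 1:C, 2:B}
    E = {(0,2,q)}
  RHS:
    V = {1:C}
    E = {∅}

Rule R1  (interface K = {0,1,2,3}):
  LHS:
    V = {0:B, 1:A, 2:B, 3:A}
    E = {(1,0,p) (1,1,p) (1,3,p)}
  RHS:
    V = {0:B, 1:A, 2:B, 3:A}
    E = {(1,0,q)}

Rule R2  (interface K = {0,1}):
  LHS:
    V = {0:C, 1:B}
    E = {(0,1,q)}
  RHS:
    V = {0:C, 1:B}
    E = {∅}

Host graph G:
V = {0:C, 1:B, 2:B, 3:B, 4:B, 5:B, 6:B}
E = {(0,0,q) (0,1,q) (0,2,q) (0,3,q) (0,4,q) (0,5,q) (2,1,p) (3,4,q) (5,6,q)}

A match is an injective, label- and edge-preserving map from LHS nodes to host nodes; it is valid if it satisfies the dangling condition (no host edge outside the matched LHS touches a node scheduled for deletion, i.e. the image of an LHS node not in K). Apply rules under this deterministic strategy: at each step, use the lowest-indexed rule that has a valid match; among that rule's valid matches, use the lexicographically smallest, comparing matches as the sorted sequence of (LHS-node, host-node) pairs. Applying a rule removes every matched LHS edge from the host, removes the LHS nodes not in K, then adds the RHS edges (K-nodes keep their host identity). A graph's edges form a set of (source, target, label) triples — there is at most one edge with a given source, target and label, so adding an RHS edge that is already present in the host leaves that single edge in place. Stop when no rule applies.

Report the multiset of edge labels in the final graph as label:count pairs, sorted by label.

[0] host  ⇒  7 nodes, 9 edges  {0-q->0 0-q->1 0-q->2 0-q->3 0-q->4 0-q->5 2-p->1 3-q->4 5-q->6}
[1] R2 @ {0↦0, 1↦1}  ⇒  7 nodes, 8 edges  {0-q->0 0-q->2 0-q->3 0-q->4 0-q->5 2-p->1 3-q->4 5-q->6}
[2] R2 @ {0↦0, 1↦2}  ⇒  7 nodes, 7 edges  {0-q->0 0-q->3 0-q->4 0-q->5 2-p->1 3-q->4 5-q->6}
[3] R2 @ {0↦0, 1↦3}  ⇒  7 nodes, 6 edges  {0-q->0 0-q->4 0-q->5 2-p->1 3-q->4 5-q->6}
[4] R2 @ {0↦0, 1↦4}  ⇒  7 nodes, 5 edges  {0-q->0 0-q->5 2-p->1 3-q->4 5-q->6}
[5] R0 @ {0↦3, 1↦0, 2↦4}  ⇒  5 nodes, 4 edges  {0-q->0 0-q->5 2-p->1 5-q->6}
[6] R2 @ {0↦0, 1↦5}  ⇒  5 nodes, 3 edges  {0-q->0 2-p->1 5-q->6}
[7] R0 @ {0↦5, 1↦0, 2↦6}  ⇒  3 nodes, 2 edges  {0-q->0 2-p->1}
normal form: no rule applies after step 7
NF edges: [(0, 0, 'q'), (2, 1, 'p')]

Answer: p:1 q:1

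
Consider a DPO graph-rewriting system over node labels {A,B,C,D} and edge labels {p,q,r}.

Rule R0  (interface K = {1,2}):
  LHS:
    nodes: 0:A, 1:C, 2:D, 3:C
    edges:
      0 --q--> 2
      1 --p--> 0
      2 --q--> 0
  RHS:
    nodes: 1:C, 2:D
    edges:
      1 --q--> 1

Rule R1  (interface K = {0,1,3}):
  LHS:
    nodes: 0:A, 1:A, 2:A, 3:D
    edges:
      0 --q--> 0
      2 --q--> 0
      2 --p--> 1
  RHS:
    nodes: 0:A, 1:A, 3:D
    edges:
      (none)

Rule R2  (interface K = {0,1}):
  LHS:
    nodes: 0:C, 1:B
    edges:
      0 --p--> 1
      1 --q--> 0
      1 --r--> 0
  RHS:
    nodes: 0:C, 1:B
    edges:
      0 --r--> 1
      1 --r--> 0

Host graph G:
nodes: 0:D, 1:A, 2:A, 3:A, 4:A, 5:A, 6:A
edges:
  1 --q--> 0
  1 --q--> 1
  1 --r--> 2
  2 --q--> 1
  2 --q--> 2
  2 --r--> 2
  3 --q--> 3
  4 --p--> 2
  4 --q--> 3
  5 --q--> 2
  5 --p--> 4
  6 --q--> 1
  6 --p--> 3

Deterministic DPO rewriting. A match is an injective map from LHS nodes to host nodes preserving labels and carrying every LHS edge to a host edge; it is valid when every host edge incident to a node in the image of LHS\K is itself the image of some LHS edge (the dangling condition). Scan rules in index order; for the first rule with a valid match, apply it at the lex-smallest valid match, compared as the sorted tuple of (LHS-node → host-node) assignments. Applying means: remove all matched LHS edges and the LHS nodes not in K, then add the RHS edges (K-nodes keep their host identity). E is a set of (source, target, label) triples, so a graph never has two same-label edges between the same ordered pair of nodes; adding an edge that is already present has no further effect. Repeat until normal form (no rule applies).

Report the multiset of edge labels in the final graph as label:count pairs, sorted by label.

[0] host  ⇒  7 nodes, 13 edges  {1-q->0 1-q->1 1-r->2 2-q->1 2-q->2 2-r->2 3-q->3 4-p->2 4-q->3 5-q->2 5-p->4 6-q->1 6-p->3}
[1] R1 @ {0↦1, 1↦3, 2↦6, 3↦0}  ⇒  6 nodes, 10 edges  {1-q->0 1-r->2 2-q->1 2-q->2 2-r->2 3-q->3 4-p->2 4-q->3 5-q->2 5-p->4}
[2] R1 @ {0↦2, 1↦4, 2↦5, 3↦0}  ⇒  5 nodes, 7 edges  {1-q->0 1-r->2 2-q->1 2-r->2 3-q->3 4-p->2 4-q->3}
[3] R1 @ {0↦3, 1↦2, 2↦4, 3↦0}  ⇒  4 nodes, 4 edges  {1-q->0 1-r->2 2-q->1 2-r->2}
normal form: no rule applies after step 3
NF edges: [(1, 0, 'q'), (1, 2, 'r'), (2, 1, 'q'), (2, 2, 'r')]

Answer: q:2 r:2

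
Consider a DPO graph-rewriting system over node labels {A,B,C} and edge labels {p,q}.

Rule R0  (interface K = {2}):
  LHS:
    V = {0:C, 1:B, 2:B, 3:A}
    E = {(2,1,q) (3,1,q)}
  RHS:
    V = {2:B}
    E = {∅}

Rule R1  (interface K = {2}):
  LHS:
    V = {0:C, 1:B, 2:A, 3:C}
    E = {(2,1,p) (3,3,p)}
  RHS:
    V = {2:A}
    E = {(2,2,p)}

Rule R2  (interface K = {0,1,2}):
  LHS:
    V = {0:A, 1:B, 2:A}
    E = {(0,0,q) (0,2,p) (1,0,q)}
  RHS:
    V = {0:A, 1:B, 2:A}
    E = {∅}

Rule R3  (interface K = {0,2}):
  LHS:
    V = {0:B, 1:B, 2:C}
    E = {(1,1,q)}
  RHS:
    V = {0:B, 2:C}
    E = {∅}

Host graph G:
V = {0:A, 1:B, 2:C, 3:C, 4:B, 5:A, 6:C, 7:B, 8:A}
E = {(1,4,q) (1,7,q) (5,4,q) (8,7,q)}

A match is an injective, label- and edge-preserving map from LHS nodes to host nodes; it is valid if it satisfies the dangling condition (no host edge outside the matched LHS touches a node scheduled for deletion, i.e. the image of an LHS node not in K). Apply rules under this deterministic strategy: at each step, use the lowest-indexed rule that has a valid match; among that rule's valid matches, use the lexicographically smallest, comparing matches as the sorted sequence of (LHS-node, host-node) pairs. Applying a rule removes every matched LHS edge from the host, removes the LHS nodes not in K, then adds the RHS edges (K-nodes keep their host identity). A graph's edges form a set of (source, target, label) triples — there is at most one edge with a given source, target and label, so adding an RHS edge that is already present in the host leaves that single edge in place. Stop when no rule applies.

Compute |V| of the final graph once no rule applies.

start.  V:9 E:4  edges: 1-q->4 1-q->7 5-q->4 8-q->7
1. fire R0 via {0↦2, 1↦4, 2↦1, 3↦5}  →  V:6 E:2  edges: 1-q->7 8-q->7
2. fire R0 via {0↦3, 1↦7, 2↦1, 3↦8}  →  V:3 E:0  edges: ∅
normal form: no rule applies after step 2
NF nodes: {0:A, 1:B, 6:C}

Answer: 3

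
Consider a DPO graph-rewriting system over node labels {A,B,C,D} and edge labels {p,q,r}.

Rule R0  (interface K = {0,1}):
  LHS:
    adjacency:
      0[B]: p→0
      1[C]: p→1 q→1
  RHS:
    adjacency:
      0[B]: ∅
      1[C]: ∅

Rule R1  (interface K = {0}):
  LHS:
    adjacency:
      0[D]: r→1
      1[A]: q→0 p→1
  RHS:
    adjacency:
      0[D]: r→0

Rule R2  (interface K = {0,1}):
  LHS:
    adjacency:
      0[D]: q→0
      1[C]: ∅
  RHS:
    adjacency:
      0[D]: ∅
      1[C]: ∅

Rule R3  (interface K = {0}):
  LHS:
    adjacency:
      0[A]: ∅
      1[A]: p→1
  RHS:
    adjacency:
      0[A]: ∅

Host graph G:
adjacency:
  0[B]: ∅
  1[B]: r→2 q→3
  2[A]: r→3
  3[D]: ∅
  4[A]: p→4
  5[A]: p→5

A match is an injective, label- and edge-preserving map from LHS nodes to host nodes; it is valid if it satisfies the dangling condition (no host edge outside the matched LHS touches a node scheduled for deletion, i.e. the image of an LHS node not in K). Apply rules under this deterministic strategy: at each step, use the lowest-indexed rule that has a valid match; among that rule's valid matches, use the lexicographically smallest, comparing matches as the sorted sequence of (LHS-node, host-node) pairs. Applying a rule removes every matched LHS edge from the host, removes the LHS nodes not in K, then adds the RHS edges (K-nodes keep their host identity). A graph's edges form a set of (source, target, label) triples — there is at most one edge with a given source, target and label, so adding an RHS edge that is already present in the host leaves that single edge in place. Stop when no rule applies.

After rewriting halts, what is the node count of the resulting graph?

initial: |V|=6 |E|=5  E = 1-r->2 1-q->3 2-r->3 4-p->4 5-p->5
step 1: apply R3 at {0↦2, 1↦4}  → |V|=5 |E|=4  E = 1-r->2 1-q->3 2-r->3 5-p->5
step 2: apply R3 at {0↦2, 1↦5}  → |V|=4 |E|=3  E = 1-r->2 1-q->3 2-r->3
normal form: no rule applies after step 2
NF nodes: {0:B, 1:B, 2:A, 3:D}

Answer: 4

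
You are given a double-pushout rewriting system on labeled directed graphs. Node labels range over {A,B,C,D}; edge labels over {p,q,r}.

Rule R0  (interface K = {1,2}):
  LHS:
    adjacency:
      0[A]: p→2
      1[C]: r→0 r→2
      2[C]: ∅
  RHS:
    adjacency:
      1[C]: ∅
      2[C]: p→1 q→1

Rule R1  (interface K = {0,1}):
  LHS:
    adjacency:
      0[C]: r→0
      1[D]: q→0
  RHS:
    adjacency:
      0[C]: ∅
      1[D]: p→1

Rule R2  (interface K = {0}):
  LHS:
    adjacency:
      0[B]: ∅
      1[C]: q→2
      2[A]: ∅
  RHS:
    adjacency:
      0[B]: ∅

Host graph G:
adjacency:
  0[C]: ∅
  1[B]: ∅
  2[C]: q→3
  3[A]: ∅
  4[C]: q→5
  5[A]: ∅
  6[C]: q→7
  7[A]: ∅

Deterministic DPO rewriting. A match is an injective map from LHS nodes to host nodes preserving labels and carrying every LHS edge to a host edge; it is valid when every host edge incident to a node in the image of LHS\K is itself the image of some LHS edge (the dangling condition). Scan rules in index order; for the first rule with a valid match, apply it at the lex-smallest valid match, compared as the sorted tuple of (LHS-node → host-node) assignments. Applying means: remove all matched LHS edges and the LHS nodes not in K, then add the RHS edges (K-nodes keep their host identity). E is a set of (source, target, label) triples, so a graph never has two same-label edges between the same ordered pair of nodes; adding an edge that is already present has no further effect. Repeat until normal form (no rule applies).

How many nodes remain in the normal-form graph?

initial: |V|=8 |E|=3  E = 2-q->3 4-q->5 6-q->7
step 1: apply R2 at {0↦1, 1↦2, 2↦3}  → |V|=6 |E|=2  E = 4-q->5 6-q->7
step 2: apply R2 at {0↦1, 1↦4, 2↦5}  → |V|=4 |E|=1  E = 6-q->7
step 3: apply R2 at {0↦1, 1↦6, 2↦7}  → |V|=2 |E|=0  E = ∅
normal form: no rule applies after step 3
NF nodes: {0:C, 1:B}

Answer: 2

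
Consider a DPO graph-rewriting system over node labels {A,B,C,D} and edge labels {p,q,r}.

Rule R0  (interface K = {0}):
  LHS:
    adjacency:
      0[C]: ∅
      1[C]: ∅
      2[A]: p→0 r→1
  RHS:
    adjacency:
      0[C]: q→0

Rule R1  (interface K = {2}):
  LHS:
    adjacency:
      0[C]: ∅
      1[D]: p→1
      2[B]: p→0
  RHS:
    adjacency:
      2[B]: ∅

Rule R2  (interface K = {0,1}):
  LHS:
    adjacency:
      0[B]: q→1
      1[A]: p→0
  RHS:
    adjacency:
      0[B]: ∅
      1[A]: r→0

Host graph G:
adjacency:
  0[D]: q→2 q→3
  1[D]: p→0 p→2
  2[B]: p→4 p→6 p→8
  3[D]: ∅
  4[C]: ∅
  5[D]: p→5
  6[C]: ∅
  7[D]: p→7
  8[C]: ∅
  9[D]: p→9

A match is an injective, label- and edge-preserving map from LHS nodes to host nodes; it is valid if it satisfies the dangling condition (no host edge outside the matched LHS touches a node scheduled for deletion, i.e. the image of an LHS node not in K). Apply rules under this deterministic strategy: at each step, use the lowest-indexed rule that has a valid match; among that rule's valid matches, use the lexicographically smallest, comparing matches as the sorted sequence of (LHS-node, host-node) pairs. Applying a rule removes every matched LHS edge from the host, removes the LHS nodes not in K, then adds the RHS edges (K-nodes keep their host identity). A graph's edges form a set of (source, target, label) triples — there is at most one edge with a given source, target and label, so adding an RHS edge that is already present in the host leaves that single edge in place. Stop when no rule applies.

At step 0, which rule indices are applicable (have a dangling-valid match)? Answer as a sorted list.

R0: no valid match — LHS pattern not found
R1: 9 valid matches — {0↦4, 1↦5, 2↦2}, {0↦4, 1↦7, 2↦2}, {0↦4, 1↦9, 2↦2} (+6 more)
R2: no valid match — LHS pattern not found

Answer: [R1]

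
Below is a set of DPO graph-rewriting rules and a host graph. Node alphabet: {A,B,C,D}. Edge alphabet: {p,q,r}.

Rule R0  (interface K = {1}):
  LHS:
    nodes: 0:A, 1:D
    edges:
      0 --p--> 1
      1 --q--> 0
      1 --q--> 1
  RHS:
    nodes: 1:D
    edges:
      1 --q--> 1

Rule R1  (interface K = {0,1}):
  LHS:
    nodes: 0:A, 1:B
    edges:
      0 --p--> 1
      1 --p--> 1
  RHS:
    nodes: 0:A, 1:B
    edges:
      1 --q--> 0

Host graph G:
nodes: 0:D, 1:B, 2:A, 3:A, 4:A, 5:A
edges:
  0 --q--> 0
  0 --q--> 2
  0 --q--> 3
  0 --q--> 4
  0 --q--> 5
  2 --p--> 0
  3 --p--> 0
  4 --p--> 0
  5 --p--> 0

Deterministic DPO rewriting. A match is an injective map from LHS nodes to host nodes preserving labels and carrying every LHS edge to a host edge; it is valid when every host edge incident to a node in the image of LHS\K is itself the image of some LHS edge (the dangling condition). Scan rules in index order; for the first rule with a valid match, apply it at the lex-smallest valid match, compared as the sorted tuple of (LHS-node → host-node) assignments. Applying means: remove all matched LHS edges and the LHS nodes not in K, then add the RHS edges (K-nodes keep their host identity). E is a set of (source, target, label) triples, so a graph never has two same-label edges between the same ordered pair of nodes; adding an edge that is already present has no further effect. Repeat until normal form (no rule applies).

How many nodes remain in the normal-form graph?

Answer: 2

Rewrite trace:
initial: |V|=6 |E|=9  E = 0-q->0 0-q->2 0-q->3 0-q->4 0-q->5 2-p->0 3-p->0 4-p->0 5-p->0
step 1: apply R0 at {0↦2, 1↦0}  → |V|=5 |E|=7  E = 0-q->0 0-q->3 0-q->4 0-q->5 3-p->0 4-p->0 5-p->0
step 2: apply R0 at {0↦3, 1↦0}  → |V|=4 |E|=5  E = 0-q->0 0-q->4 0-q->5 4-p->0 5-p->0
step 3: apply R0 at {0↦4, 1↦0}  → |V|=3 |E|=3  E = 0-q->0 0-q->5 5-p->0
step 4: apply R0 at {0↦5, 1↦0}  → |V|=2 |E|=1  E = 0-q->0
final graph: no rule applies after step 4
NF nodes: {0:D, 1:B}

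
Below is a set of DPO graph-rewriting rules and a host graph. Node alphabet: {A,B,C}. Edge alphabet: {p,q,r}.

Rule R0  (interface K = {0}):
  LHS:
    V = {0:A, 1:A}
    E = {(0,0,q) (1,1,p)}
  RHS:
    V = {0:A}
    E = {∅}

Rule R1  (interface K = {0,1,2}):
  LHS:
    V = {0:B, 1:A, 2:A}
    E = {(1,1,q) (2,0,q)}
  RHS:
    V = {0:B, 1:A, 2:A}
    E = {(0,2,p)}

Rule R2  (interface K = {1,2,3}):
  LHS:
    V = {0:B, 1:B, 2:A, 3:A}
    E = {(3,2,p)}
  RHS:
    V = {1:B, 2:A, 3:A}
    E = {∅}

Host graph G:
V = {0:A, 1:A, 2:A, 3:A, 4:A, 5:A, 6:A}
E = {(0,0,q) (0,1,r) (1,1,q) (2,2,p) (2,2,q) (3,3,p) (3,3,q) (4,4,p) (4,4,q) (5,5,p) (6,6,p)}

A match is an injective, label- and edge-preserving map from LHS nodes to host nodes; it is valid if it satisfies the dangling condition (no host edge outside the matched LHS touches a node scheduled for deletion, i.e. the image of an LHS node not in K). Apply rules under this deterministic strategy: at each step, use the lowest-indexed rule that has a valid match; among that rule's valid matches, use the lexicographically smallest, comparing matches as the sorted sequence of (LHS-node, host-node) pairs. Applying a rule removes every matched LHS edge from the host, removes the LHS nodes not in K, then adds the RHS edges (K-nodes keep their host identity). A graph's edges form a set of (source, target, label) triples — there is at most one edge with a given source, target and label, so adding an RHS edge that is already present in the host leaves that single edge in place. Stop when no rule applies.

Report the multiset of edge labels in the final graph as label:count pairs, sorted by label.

Answer: p:3 q:3 r:1

Steps:
[0] host  ⇒  7 nodes, 11 edges  {0-q->0 0-r->1 1-q->1 2-p->2 2-q->2 3-p->3 3-q->3 4-p->4 4-q->4 5-p->5 6-p->6}
[1] R0 @ {0↦0, 1↦5}  ⇒  6 nodes, 9 edges  {0-r->1 1-q->1 2-p->2 2-q->2 3-p->3 3-q->3 4-p->4 4-q->4 6-p->6}
[2] R0 @ {0↦1, 1↦6}  ⇒  5 nodes, 7 edges  {0-r->1 2-p->2 2-q->2 3-p->3 3-q->3 4-p->4 4-q->4}
halt: no rule applies after step 2
NF edges: [(0, 1, 'r'), (2, 2, 'p'), (2, 2, 'q'), (3, 3, 'p'), (3, 3, 'q'), (4, 4, 'p'), (4, 4, 'q')]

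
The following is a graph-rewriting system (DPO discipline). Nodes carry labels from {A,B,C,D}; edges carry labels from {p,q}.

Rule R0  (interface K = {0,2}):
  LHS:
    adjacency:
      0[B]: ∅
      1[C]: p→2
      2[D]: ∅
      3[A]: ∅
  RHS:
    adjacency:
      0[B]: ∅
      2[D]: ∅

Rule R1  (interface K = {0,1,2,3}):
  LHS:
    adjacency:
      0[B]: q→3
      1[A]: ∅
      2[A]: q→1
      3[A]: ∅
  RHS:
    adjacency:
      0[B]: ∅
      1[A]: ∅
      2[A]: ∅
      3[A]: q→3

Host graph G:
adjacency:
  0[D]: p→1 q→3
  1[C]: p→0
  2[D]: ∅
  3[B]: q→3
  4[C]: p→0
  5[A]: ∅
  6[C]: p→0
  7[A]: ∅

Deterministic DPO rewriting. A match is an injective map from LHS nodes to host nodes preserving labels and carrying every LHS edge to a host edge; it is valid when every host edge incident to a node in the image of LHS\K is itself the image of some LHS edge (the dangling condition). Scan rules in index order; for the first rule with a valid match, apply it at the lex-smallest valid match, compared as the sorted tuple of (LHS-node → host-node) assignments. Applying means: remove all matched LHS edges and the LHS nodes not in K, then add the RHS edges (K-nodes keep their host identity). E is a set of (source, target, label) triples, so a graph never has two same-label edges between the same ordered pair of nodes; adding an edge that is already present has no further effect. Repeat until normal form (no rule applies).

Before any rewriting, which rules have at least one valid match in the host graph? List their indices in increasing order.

R0: 4 valid matches — {0↦3, 1↦4, 2↦0, 3↦5}, {0↦3, 1↦4, 2↦0, 3↦7}, {0↦3, 1↦6, 2↦0, 3↦5} (+1 more)
R1: no valid match — LHS pattern not found

Answer: [R0]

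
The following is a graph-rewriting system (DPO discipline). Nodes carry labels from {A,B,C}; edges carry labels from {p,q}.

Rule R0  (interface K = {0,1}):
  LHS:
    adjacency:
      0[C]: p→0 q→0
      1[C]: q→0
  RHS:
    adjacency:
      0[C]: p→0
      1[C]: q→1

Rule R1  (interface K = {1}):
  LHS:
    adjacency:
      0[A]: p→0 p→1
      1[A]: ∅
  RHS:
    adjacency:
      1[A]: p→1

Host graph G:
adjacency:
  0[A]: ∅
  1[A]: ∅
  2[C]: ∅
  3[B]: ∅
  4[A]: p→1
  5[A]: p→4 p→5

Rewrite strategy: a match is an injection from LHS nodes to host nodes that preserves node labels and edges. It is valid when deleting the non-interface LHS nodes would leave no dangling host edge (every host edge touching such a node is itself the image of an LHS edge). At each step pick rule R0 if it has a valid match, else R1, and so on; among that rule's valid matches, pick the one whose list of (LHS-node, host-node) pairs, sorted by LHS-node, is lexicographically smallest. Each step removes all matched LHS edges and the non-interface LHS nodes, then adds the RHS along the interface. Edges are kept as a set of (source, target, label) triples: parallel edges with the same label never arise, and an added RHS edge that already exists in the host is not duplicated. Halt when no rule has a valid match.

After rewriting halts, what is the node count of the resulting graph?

Answer: 4

Derivation:
initial: |V|=6 |E|=3  E = 4-p->1 5-p->4 5-p->5
step 1: apply R1 at {0↦5, 1↦4}  → |V|=5 |E|=2  E = 4-p->1 4-p->4
step 2: apply R1 at {0↦4, 1↦1}  → |V|=4 |E|=1  E = 1-p->1
final graph: no rule applies after step 2
NF nodes: {0:A, 1:A, 2:C, 3:B}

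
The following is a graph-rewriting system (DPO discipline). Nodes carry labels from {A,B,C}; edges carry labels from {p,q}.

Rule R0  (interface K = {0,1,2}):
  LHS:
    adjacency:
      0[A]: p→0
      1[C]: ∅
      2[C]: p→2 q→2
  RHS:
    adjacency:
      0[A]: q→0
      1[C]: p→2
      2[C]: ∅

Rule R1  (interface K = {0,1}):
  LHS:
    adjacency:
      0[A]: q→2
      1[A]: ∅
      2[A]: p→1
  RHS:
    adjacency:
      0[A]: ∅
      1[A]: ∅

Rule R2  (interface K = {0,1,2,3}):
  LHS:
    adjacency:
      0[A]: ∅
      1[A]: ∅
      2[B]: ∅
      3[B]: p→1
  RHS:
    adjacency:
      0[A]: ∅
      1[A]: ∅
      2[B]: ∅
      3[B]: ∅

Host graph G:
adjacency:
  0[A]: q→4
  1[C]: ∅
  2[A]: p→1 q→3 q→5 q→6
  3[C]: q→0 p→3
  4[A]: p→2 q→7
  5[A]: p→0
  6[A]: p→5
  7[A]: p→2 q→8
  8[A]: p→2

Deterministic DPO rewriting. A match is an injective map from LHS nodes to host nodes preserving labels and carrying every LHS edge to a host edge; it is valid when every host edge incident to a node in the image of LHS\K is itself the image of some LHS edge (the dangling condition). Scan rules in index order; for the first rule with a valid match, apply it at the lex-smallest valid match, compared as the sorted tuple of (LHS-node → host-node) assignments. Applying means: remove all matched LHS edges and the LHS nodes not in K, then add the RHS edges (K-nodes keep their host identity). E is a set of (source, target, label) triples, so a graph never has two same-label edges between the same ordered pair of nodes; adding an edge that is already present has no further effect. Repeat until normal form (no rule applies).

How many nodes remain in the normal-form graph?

start.  V:9 E:14  edges: 0-q->4 2-p->1 2-q->3 2-q->5 2-q->6 3-q->0 3-p->3 4-p->2 4-q->7 5-p->0 6-p->5 7-p->2 7-q->8 8-p->2
1. fire R1 via {0↦2, 1↦5, 2↦6}  →  V:8 E:12  edges: 0-q->4 2-p->1 2-q->3 2-q->5 3-q->0 3-p->3 4-p->2 4-q->7 5-p->0 7-p->2 7-q->8 8-p->2
2. fire R1 via {0↦2, 1↦0, 2↦5}  →  V:7 E:10  edges: 0-q->4 2-p->1 2-q->3 3-q->0 3-p->3 4-p->2 4-q->7 7-p->2 7-q->8 8-p->2
3. fire R1 via {0↦7, 1↦2, 2↦8}  →  V:6 E:8  edges: 0-q->4 2-p->1 2-q->3 3-q->0 3-p->3 4-p->2 4-q->7 7-p->2
4. fire R1 via {0↦4, 1↦2, 2↦7}  →  V:5 E:6  edges: 0-q->4 2-p->1 2-q->3 3-q->0 3-p->3 4-p->2
5. fire R1 via {0↦0, 1↦2, 2↦4}  →  V:4 E:4  edges: 2-p->1 2-q->3 3-q->0 3-p->3
halt: no rule applies after step 5
NF nodes: {0:A, 1:C, 2:A, 3:C}

Answer: 4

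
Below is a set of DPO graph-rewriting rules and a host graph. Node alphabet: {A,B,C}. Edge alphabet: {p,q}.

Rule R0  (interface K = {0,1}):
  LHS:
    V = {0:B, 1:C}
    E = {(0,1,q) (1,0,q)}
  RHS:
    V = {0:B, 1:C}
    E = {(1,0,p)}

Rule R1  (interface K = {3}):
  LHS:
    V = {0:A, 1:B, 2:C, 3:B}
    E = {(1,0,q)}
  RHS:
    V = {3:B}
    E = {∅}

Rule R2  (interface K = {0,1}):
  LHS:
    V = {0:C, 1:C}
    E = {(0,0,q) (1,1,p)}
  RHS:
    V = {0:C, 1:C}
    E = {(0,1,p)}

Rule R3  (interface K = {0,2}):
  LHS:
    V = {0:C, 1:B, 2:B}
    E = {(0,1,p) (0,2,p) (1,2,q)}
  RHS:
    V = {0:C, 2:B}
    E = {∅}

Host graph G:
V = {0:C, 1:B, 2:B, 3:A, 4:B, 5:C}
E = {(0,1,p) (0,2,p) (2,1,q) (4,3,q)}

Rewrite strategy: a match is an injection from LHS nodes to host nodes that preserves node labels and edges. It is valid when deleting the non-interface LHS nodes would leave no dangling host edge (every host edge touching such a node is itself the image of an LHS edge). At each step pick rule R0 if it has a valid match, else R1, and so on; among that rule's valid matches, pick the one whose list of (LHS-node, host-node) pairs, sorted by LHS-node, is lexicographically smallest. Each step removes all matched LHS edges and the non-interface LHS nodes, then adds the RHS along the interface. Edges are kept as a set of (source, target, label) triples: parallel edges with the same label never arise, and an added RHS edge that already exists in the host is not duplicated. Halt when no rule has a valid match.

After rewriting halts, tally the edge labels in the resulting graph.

start.  V:6 E:4  edges: 0-p->1 0-p->2 2-q->1 4-q->3
1. fire R1 via {0↦3, 1↦4, 2↦5, 3↦1}  →  V:3 E:3  edges: 0-p->1 0-p->2 2-q->1
2. fire R3 via {0↦0, 1↦2, 2↦1}  →  V:2 E:0  edges: ∅
normal form: no rule applies after step 2
NF edges: []

Answer: (no edges)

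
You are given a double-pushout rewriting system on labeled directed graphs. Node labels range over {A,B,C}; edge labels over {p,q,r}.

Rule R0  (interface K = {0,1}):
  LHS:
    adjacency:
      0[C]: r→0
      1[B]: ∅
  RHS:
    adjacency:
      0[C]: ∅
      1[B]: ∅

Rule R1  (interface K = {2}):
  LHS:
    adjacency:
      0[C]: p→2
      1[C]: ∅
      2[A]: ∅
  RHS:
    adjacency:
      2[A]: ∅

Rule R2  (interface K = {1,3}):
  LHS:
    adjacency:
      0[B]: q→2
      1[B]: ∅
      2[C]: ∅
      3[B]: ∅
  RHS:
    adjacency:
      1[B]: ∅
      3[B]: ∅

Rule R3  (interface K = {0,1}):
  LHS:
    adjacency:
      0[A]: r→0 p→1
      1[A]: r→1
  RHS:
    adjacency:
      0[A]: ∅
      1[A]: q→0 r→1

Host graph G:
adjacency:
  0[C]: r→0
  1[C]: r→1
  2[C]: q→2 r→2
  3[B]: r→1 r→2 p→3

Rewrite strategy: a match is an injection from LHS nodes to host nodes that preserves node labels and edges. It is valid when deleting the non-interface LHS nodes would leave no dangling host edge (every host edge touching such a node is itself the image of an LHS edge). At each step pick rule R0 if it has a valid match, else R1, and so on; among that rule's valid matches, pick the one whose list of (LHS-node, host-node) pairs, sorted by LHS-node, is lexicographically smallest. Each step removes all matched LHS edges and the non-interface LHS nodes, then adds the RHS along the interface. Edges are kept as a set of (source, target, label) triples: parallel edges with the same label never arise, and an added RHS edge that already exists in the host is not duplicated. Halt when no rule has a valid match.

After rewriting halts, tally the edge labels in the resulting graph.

[0] host  ⇒  4 nodes, 7 edges  {0-r->0 1-r->1 2-q->2 2-r->2 3-r->1 3-r->2 3-p->3}
[1] R0 @ {0↦0, 1↦3}  ⇒  4 nodes, 6 edges  {1-r->1 2-q->2 2-r->2 3-r->1 3-r->2 3-p->3}
[2] R0 @ {0↦1, 1↦3}  ⇒  4 nodes, 5 edges  {2-q->2 2-r->2 3-r->1 3-r->2 3-p->3}
[3] R0 @ {0↦2, 1↦3}  ⇒  4 nodes, 4 edges  {2-q->2 3-r->1 3-r->2 3-p->3}
halt: no rule applies after step 3
NF edges: [(2, 2, 'q'), (3, 1, 'r'), (3, 2, 'r'), (3, 3, 'p')]

Answer: p:1 q:1 r:2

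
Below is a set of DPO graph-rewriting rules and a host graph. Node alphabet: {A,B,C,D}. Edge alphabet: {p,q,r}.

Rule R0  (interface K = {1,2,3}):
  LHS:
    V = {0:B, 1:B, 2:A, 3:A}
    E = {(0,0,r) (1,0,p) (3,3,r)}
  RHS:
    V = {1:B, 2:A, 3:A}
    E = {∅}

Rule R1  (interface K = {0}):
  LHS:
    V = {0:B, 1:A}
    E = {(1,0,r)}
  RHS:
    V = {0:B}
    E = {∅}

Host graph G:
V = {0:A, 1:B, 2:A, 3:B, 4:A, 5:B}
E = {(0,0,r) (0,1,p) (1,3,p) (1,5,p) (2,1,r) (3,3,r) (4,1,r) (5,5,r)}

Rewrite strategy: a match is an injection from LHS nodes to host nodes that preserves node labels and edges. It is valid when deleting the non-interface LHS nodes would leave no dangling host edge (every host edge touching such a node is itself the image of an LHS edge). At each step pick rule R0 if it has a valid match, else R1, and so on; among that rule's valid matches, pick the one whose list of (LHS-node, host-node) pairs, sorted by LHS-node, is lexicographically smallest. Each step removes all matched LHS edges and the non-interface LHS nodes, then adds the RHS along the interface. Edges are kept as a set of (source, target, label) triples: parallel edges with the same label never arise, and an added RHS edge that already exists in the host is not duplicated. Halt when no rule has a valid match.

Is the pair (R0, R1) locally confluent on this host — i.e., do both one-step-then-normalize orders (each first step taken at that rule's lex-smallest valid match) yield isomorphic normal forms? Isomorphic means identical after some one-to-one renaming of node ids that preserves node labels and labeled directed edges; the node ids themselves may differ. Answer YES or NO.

branch R0-first: apply at {0↦3, 1↦1, 2↦2, 3↦0} → |E|=5, then 2 more step(s) → NF |V|=3 |E|=3 V={0:A, 1:B, 5:B} E=0-p->1 1-p->5 5-r->5
branch R1-first: apply at {0↦1, 1↦2} → |E|=7, then 2 more step(s) → NF |V|=3 |E|=3 V={0:A, 1:B, 5:B} E=0-p->1 1-p->5 5-r->5
graphs isomorphic (equal up to label-preserving node renaming)

Answer: YES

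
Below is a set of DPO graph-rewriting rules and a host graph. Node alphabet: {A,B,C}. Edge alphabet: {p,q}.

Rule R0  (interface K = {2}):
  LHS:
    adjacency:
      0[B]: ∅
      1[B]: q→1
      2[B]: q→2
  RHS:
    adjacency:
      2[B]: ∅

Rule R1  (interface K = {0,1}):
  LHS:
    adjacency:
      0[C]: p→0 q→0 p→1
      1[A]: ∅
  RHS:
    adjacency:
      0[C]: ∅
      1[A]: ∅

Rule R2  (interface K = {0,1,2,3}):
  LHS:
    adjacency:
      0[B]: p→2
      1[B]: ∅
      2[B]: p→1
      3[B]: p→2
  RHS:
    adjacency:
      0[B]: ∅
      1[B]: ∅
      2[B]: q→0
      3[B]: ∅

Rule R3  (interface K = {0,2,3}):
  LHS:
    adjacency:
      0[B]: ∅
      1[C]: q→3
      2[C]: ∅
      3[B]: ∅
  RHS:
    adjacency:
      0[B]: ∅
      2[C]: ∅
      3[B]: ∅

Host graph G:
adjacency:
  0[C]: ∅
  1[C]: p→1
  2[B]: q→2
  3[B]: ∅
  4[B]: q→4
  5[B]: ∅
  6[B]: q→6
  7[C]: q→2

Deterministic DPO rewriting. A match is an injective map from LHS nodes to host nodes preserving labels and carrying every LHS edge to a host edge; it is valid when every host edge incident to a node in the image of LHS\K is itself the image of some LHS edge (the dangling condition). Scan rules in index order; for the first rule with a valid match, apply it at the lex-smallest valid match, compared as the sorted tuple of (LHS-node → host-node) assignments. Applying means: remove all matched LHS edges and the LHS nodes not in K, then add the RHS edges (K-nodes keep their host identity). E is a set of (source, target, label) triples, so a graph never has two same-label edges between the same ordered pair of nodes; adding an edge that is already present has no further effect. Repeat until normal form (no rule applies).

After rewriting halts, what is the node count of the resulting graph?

initial: |V|=8 |E|=5  E = 1-p->1 2-q->2 4-q->4 6-q->6 7-q->2
step 1: apply R0 at {0↦3, 1↦4, 2↦2}  → |V|=6 |E|=3  E = 1-p->1 6-q->6 7-q->2
step 2: apply R3 at {0↦5, 1↦7, 2↦0, 3↦2}  → |V|=5 |E|=2  E = 1-p->1 6-q->6
final graph: no rule applies after step 2
NF nodes: {0:C, 1:C, 2:B, 5:B, 6:B}

Answer: 5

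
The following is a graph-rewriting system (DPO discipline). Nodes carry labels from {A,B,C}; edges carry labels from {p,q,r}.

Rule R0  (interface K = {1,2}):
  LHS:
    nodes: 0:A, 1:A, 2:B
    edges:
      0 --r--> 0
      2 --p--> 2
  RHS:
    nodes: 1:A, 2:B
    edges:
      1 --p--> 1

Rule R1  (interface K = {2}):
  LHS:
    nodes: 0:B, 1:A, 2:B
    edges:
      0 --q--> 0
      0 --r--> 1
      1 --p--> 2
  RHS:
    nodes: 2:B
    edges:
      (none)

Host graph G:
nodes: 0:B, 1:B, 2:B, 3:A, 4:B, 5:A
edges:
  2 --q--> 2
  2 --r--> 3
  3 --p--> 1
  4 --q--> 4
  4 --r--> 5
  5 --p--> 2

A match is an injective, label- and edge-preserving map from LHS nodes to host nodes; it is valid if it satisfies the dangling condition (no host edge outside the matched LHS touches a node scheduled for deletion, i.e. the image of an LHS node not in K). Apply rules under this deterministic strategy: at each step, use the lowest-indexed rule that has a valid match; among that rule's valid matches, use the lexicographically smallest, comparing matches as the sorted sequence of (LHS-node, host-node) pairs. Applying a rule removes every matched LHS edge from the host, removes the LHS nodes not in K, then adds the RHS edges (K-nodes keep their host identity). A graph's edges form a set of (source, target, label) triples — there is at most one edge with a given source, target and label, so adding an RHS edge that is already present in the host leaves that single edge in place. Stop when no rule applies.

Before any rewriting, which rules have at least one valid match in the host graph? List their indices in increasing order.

Answer: [R1]

Derivation:
R0: no valid match — LHS pattern not found
R1: 1 valid match — {0↦4, 1↦5, 2↦2}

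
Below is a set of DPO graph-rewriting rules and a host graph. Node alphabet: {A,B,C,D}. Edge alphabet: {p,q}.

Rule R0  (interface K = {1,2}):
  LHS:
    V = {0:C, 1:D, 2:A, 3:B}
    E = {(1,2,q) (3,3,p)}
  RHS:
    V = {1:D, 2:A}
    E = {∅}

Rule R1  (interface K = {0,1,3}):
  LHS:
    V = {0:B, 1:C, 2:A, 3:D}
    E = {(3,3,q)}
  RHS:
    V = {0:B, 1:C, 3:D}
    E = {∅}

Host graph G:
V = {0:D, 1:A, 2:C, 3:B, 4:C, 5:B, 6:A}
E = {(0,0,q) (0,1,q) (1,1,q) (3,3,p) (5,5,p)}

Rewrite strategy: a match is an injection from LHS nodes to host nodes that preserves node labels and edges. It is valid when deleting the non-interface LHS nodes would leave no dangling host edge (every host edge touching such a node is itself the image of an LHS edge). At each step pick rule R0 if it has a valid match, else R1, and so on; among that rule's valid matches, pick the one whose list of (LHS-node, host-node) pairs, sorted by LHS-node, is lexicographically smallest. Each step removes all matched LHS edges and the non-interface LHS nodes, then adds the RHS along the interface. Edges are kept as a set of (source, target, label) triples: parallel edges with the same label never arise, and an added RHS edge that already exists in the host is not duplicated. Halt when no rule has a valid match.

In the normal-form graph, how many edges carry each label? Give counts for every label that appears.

initial: |V|=7 |E|=5  E = 0-q->0 0-q->1 1-q->1 3-p->3 5-p->5
step 1: apply R0 at {0↦2, 1↦0, 2↦1, 3↦3}  → |V|=5 |E|=3  E = 0-q->0 1-q->1 5-p->5
step 2: apply R1 at {0↦5, 1↦4, 2↦6, 3↦0}  → |V|=4 |E|=2  E = 1-q->1 5-p->5
final graph: no rule applies after step 2
NF edges: [(1, 1, 'q'), (5, 5, 'p')]

Answer: p:1 q:1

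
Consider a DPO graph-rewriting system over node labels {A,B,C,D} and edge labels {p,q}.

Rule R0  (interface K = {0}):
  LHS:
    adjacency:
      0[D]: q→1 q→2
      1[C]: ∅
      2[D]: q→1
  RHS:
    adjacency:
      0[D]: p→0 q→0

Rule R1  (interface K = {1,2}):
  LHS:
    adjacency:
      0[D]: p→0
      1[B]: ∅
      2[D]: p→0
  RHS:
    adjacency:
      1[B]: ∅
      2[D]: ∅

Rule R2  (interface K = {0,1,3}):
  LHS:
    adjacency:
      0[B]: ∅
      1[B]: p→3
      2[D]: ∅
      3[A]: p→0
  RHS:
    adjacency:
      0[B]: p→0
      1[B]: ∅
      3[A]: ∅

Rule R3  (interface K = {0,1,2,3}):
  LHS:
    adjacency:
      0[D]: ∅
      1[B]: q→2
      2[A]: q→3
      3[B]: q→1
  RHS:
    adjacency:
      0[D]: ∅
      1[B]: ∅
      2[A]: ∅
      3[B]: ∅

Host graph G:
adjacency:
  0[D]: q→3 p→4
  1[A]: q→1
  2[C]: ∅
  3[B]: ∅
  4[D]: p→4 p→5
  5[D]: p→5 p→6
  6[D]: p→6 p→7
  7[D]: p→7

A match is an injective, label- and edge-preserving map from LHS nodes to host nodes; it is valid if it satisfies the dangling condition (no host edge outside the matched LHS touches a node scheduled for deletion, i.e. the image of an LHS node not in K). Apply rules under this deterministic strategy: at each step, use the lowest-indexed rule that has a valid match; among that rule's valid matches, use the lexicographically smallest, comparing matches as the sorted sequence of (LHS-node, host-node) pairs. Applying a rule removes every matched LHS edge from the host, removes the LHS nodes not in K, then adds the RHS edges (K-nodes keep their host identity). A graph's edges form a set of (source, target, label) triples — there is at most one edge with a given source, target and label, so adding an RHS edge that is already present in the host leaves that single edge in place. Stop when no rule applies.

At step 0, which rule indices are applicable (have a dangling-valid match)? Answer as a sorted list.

Answer: [R1]

Derivation:
R0: no valid match — LHS pattern not found
R1: 1 valid match — {0↦7, 1↦3, 2↦6}
R2: no valid match — LHS pattern not found
R3: no valid match — LHS pattern not found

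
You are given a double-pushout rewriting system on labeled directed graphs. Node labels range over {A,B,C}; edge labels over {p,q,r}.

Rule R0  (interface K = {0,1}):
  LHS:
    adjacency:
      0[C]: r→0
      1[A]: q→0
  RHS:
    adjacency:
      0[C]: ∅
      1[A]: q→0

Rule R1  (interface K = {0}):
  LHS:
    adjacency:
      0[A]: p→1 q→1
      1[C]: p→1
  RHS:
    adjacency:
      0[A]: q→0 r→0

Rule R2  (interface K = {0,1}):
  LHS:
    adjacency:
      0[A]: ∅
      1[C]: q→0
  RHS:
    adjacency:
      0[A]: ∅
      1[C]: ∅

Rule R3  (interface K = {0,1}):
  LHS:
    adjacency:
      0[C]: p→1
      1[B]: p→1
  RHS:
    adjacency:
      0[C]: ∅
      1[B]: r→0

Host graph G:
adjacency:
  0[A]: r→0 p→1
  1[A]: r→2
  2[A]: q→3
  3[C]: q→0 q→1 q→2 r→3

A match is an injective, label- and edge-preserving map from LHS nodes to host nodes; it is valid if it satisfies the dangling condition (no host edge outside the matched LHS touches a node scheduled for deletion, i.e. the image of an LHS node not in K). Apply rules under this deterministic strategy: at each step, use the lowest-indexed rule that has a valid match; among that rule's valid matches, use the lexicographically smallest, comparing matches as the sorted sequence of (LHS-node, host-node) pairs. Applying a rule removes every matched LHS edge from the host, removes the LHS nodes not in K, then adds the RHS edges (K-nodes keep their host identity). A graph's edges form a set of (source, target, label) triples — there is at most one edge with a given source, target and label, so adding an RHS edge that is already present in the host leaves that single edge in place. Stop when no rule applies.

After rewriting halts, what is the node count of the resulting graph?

Answer: 4

Steps:
initial: |V|=4 |E|=8  E = 0-r->0 0-p->1 1-r->2 2-q->3 3-q->0 3-q->1 3-q->2 3-r->3
step 1: apply R0 at {0↦3, 1↦2}  → |V|=4 |E|=7  E = 0-r->0 0-p->1 1-r->2 2-q->3 3-q->0 3-q->1 3-q->2
step 2: apply R2 at {0↦0, 1↦3}  → |V|=4 |E|=6  E = 0-r->0 0-p->1 1-r->2 2-q->3 3-q->1 3-q->2
step 3: apply R2 at {0↦1, 1↦3}  → |V|=4 |E|=5  E = 0-r->0 0-p->1 1-r->2 2-q->3 3-q->2
step 4: apply R2 at {0↦2, 1↦3}  → |V|=4 |E|=4  E = 0-r->0 0-p->1 1-r->2 2-q->3
normal form: no rule applies after step 4
NF nodes: {0:A, 1:A, 2:A, 3:C}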